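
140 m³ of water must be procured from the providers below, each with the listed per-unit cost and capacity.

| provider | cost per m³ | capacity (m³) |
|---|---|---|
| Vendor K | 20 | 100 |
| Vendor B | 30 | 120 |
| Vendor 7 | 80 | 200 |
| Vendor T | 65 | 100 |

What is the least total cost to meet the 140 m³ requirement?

Fill from the cheapest provider first.
Vendor K (20): use full 100 → 40 m³ to go.
Take 40 from Vendor B at 30 to finish.
Vendor T, Vendor 7: unused.
Cost = 100×20 + 40×30 = 3200.

3200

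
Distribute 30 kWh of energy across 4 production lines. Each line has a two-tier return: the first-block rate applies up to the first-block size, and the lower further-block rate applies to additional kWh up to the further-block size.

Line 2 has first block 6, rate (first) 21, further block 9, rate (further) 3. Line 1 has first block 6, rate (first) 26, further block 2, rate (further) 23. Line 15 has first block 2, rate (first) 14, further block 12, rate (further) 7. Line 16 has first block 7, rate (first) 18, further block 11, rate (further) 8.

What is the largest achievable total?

Treat each block as its own option and order by rate: Line 1/first 26 > Line 1/second 23 > Line 2/first 21 > Line 16/first 18 > Line 15/first 14 > Line 16/second 8 > Line 15/second 7 > Line 2/second 3.
Fill Line 1 first block (6 at 26) ; 24 left.
Line 1/second (23): +2 ; 22 left.
Fill Line 2 first block (6 at 21) ; 16 left.
Line 16 first at 18: fill all 7 ; 9 left.
Line 15/first (14): +2 ; 7 left.
Line 16/second: +7 of 11 at 8; pool empty.
Total = 26×6 + 23×2 + 21×6 + 18×7 + 14×2 + 8×7 = 538.

538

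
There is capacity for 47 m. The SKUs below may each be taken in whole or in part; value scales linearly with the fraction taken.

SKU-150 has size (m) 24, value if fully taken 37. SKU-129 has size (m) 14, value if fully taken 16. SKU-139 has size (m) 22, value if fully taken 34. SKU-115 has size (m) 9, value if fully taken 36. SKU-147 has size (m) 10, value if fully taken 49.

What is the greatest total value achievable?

Best value per unit of size first: SKU-147 49/10≈4.9, SKU-115 36/9≈4, SKU-139 34/22≈1.55, SKU-150 37/24≈1.54, SKU-129 16/14≈1.14.
Take all of SKU-147 (10 m, value 49) — 37 m left.
SKU-115: take in full, 9 m for value 36 — 28 left.
Take all of SKU-139 (22 m, value 34) — 6 m left.
Only 6 m remain; take 6/24 of SKU-150 for value 37×6/24 = 9.25.
Total value = 128.25.

128.25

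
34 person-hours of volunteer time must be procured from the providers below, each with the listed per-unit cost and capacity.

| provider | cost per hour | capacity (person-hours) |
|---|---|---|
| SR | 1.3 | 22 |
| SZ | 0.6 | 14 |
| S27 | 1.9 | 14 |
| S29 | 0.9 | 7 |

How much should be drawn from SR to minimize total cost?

13

Cheapest first:
SZ (0.6): use full 14 — 20 person-hours to go.
S29 at 0.9: take all 7 person-hours — 13 still needed.
SR at 1.3: take 13 of its 22 — requirement met.
S27: unused.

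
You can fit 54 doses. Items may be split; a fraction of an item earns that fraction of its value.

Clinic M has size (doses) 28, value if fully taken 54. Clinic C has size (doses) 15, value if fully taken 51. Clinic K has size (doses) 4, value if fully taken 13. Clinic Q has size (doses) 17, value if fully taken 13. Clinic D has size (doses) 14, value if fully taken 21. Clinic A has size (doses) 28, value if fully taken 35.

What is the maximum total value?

Rank by value-to-size ratio: Clinic C 51/15≈3.4, Clinic K 13/4≈3.25, Clinic M 54/28≈1.93, Clinic D 21/14≈1.5, Clinic A 35/28≈1.25, Clinic Q 13/17≈0.765.
Take all of Clinic C (15 doses, value 51) ; 39 doses left.
Clinic K: take in full, 4 doses for value 13 ; 35 left.
Take all of Clinic M (28 doses, value 54) ; 7 doses left.
Only 7 doses remain; take 7/14 of Clinic D for value 21×7/14 = 10.5.
Total value = 128.5.

128.5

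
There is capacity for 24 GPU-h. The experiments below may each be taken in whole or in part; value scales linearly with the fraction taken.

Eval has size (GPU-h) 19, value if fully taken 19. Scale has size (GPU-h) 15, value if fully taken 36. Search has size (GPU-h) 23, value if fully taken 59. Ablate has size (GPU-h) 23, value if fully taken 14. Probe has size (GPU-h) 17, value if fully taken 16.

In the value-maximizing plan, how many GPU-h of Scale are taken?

1

Sort by value density: Search 59/23≈2.57, Scale 36/15≈2.4, Eval 19/19≈1, Probe 16/17≈0.941, Ablate 14/23≈0.609.
Search: take in full, 23 GPU-h for value 59 ; 1 left.
Only 1 GPU-h remain; take 1/15 of Scale for value 36×1/15 = 2.4.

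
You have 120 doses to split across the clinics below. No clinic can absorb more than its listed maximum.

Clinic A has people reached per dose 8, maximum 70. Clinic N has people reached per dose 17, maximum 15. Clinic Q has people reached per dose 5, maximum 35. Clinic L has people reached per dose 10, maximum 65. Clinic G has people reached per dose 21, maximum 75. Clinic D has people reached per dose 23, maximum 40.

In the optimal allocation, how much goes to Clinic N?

Highest people reached per dose first: Clinic D 23 > Clinic G 21 > Clinic N 17 > Clinic L 10 > Clinic A 8 > Clinic Q 5.
Clinic D: +40 to 40 (cap) ; 80 left.
Give Clinic G 75 to hit its cap of 75 ; 5 left.
Only 5 left; Clinic N takes them to reach 5.

5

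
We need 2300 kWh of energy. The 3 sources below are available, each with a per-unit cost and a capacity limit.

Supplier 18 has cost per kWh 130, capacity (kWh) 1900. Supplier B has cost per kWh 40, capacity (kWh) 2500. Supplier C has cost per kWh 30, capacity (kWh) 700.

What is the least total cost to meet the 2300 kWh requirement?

Fill from the cheapest source first.
Supplier C (30): use full 700 — 1600 kWh to go.
Supplier B (40): take the remaining 1600 — done.
Supplier 18: unused.
Cost = 700×30 + 1600×40 = 85000.

85000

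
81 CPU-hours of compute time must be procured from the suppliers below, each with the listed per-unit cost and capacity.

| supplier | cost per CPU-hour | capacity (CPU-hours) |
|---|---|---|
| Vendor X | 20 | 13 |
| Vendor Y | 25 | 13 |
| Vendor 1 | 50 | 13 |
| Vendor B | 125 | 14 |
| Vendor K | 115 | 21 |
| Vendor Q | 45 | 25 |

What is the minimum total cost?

Fill from the cheapest supplier first.
Vendor X at 20: take all 13 CPU-hours — 68 still needed.
Take 13 from Vendor Y at 25 — need 55 more.
Take 25 from Vendor Q at 45 — need 30 more.
Take 13 from Vendor 1 at 50 — need 17 more.
Vendor K at 115: take 17 of its 21 — requirement met.
Vendor B: unused.
Cost = 13×20 + 13×25 + 25×45 + 13×50 + 17×115 = 4315.

4315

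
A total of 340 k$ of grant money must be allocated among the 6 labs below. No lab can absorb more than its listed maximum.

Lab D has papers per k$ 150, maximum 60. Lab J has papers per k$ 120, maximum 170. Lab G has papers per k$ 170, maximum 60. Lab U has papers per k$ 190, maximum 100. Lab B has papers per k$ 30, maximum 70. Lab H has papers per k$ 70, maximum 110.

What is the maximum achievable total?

52600

Highest papers per k$ first: Lab U 190 > Lab G 170 > Lab D 150 > Lab J 120 > Lab H 70 > Lab B 30.
Lab U: +100 to 100 (cap) → 240 left.
Give Lab G 60 to hit its cap of 60 → 180 left.
Lab D: +60 to 60 (cap) → 120 left.
Lab J has room for 170 but only 120 remain, so it gets 120.
Total = 150×60 + 120×120 + 170×60 + 190×100 = 52600.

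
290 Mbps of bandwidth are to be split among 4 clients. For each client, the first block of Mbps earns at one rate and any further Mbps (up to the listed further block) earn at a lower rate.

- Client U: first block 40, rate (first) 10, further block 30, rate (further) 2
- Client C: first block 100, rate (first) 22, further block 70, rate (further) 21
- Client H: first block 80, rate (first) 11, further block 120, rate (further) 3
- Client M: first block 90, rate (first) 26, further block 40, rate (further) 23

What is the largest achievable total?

Rank every tier by rate: Client M/first 26 > Client M/second 23 > Client C/first 22 > Client C/second 21 > Client H/first 11 > Client U/first 10 > Client H/second 3 > Client U/second 2.
Client M/first (26): +90 → 200 left.
Client M second at 23: fill all 40 → 160 left.
Client C/first (22): +100 → 60 left.
Client C second at 21: only 60 left, fill 60.
Total = 26×90 + 23×40 + 22×100 + 21×60 = 6720.

6720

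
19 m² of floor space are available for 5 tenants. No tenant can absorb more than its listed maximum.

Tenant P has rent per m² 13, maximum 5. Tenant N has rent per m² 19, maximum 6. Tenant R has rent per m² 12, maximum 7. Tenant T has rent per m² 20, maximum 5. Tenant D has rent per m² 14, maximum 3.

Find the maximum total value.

Order the tenants by rent per m²: Tenant T 20 > Tenant N 19 > Tenant D 14 > Tenant P 13 > Tenant R 12.
Tenant T: +5 to 5 (cap) → 14 left.
Give Tenant N 6 to hit its cap of 6 → 8 left.
Give Tenant D 3 to hit its cap of 3 → 5 left.
Tenant P: +5 to 5 (cap) → 0 left.
Total = 13×5 + 19×6 + 20×5 + 14×3 = 321.

321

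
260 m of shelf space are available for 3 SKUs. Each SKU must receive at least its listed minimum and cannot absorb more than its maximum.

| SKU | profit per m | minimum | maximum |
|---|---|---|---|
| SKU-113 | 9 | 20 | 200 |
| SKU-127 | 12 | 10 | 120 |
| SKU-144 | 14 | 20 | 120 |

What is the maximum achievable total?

Meeting every minimum uses 20+10+20 = 50 m, leaving 210.
Order the SKUs by profit per m: SKU-144 14 > SKU-127 12 > SKU-113 9.
Give SKU-144 100 more to hit its cap of 120 — 110 left.
SKU-127 takes 110 more to reach its cap of 120 — 0 left.
Total = 9×20 + 12×120 + 14×120 = 3300.

3300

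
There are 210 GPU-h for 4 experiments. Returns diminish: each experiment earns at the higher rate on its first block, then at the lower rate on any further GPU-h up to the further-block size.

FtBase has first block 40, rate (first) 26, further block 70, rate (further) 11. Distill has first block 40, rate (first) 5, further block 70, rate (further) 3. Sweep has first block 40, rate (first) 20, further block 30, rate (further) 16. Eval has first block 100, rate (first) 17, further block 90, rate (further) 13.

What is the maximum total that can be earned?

Rank every tier by rate: FtBase/first 26 > Sweep/first 20 > Eval/first 17 > Sweep/second 16 > Eval/second 13 > FtBase/second 11 > Distill/first 5 > Distill/second 3.
Fill FtBase first block (40 at 26) ; 170 left.
Sweep/first (20): +40 ; 130 left.
Eval/first (17): +100 ; 30 left.
Fill Sweep second block (30 at 16) ; 0 left.
Total = 26×40 + 20×40 + 17×100 + 16×30 = 4020.

4020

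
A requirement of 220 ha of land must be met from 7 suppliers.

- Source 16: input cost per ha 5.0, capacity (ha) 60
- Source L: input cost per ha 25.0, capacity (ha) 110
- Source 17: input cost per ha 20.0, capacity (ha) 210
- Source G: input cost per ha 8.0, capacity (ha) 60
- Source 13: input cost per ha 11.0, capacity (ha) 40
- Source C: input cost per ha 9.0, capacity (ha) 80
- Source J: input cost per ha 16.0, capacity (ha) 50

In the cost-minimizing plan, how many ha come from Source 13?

Fill from the cheapest supplier first.
Source 16 at 5.0: take all 60 ha → 160 still needed.
Source G at 8.0: take all 60 ha → 100 still needed.
Source C (9.0): use full 80 → 20 ha to go.
Source 13 at 11.0: take 20 of its 40 → requirement met.
Source J, Source 17, Source L: unused.

20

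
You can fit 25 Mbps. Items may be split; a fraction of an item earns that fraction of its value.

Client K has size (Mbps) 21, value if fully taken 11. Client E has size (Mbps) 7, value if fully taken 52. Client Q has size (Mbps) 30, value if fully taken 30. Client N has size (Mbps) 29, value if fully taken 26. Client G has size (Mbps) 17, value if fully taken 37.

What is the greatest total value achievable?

Rank by value-to-size ratio: Client E 52/7≈7.43, Client G 37/17≈2.18, Client Q 30/30≈1, Client N 26/29≈0.897, Client K 11/21≈0.524.
Client E: take in full, 7 Mbps for value 52 ; 18 left.
Client G: take in full, 17 Mbps for value 37 ; 1 left.
Only 1 Mbps remain; take 1/30 of Client Q for value 30×1/30 = 1.
Total value = 90.

90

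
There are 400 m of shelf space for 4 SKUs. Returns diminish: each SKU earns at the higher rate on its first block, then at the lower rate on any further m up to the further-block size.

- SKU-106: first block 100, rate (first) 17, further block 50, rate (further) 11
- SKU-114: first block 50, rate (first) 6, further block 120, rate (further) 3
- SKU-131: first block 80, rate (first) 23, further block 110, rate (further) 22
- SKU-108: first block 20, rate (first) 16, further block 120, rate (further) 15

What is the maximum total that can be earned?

Treat each block as its own option and order by rate: SKU-131/first 23 > SKU-131/second 22 > SKU-106/first 17 > SKU-108/first 16 > SKU-108/second 15 > SKU-106/second 11 > SKU-114/first 6 > SKU-114/second 3.
Fill SKU-131 first block (80 at 23) — 320 left.
SKU-131/second (22): +110 — 210 left.
SKU-106/first (17): +100 — 110 left.
SKU-108 first at 16: fill all 20 — 90 left.
SKU-108/second: +90 of 120 at 15; pool empty.
Total = 23×80 + 22×110 + 17×100 + 16×20 + 15×90 = 7630.

7630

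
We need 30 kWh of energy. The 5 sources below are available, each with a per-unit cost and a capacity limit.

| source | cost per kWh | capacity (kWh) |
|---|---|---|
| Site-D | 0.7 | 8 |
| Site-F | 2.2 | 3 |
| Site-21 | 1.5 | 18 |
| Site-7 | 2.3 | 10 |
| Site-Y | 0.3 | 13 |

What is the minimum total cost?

Use sources in increasing cost order.
Site-Y at 0.3: take all 13 kWh → 17 still needed.
Site-D at 0.7: take all 8 kWh → 9 still needed.
Site-21 at 1.5: take 9 of its 18 → requirement met.
Site-F, Site-7: unused.
Cost = 13×0.3 + 8×0.7 + 9×1.5 = 23.

23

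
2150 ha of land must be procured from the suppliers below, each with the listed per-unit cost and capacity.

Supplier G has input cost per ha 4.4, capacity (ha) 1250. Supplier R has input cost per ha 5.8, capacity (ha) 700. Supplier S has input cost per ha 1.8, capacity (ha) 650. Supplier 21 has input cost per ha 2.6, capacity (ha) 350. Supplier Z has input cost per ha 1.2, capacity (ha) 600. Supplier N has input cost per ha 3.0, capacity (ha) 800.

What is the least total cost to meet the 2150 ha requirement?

Use suppliers in increasing cost order.
Supplier Z at 1.2: take all 600 ha ; 1550 still needed.
Take 650 from Supplier S at 1.8 ; need 900 more.
Supplier 21 (2.6): use full 350 ; 550 ha to go.
Take 550 from Supplier N at 3.0 to finish.
Supplier G, Supplier R: unused.
Cost = 600×1.2 + 650×1.8 + 350×2.6 + 550×3.0 = 4450.

4450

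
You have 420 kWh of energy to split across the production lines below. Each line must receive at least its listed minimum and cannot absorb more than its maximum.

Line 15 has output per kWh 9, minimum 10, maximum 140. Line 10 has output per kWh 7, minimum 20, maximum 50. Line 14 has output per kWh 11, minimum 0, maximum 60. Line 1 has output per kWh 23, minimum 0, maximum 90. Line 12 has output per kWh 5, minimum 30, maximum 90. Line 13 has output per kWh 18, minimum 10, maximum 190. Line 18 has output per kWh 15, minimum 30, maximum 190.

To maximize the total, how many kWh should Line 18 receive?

80

Meeting every minimum uses 10+20+0+0+30+10+30 = 100 kWh, leaving 320.
Order the production lines by output per kWh: Line 1 23 > Line 13 18 > Line 18 15 > Line 14 11 > Line 15 9 > Line 10 7 > Line 12 5.
Line 1 takes 90 more to reach its cap of 90 — 230 left.
Give Line 13 180 more to hit its cap of 190 — 50 left.
Line 18: +50 (room for 160) → 80. Pool exhausted.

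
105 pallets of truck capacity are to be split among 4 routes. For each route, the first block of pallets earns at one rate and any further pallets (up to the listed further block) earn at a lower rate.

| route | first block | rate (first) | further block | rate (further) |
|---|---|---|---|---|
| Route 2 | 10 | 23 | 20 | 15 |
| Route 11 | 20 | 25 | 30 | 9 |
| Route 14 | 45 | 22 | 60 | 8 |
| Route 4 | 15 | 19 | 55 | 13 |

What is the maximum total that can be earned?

Treat each block as its own option and order by rate: Route 11/first 25 > Route 2/first 23 > Route 14/first 22 > Route 4/first 19 > Route 2/second 15 > Route 4/second 13 > Route 11/second 9 > Route 14/second 8.
Fill Route 11 first block (20 at 25) — 85 left.
Fill Route 2 first block (10 at 23) — 75 left.
Route 14 first at 22: fill all 45 — 30 left.
Route 4/first (19): +15 — 15 left.
Route 2/second: +15 of 20 at 15; pool empty.
Total = 25×20 + 23×10 + 22×45 + 19×15 + 15×15 = 2230.

2230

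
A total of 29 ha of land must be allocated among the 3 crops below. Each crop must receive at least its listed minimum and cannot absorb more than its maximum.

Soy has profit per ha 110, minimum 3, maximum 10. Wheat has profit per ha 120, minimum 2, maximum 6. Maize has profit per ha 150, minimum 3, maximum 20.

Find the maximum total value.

Meeting every minimum uses 3+2+3 = 8 ha, leaving 21.
Rank by profit per ha: Maize 150 > Wheat 120 > Soy 110.
Maize: +17 to 20 (cap) → 4 left.
Give Wheat 4 more to hit its cap of 6 → 0 left.
Total = 110×3 + 120×6 + 150×20 = 4050.

4050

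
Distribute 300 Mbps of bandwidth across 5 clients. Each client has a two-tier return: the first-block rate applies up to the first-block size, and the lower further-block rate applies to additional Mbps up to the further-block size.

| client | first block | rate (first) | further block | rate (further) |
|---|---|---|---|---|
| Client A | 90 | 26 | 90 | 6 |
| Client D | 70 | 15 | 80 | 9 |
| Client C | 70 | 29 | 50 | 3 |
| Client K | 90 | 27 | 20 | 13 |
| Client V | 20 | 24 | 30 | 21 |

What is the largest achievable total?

Treat each block as its own option and order by rate: Client C/T1 29 > Client K/T1 27 > Client A/T1 26 > Client V/T1 24 > Client V/T2 21 > Client D/T1 15 > Client K/T2 13 > Client D/T2 9 > Client A/T2 6 > Client C/T2 3.
Client C/T1 (29): +70 ; 230 left.
Client K T1 at 27: fill all 90 ; 140 left.
Client A/T1 (26): +90 ; 50 left.
Client V T1 at 24: fill all 20 ; 30 left.
Client V T2 at 21: fill all 30 ; 0 left.
Total = 29×70 + 27×90 + 26×90 + 24×20 + 21×30 = 7910.

7910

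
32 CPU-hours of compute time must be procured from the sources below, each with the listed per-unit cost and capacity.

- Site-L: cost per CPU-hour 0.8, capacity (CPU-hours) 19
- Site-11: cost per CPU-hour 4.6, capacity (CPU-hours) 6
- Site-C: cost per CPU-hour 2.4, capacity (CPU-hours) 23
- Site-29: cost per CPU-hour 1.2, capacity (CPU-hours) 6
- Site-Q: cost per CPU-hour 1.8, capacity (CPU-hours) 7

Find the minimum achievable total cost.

Fill from the cheapest source first.
Take 19 from Site-L at 0.8 → need 13 more.
Take 6 from Site-29 at 1.2 → need 7 more.
Take 7 from Site-Q at 1.8 → need 0 more.
Site-C, Site-11: unused.
Cost = 19×0.8 + 6×1.2 + 7×1.8 = 35.

35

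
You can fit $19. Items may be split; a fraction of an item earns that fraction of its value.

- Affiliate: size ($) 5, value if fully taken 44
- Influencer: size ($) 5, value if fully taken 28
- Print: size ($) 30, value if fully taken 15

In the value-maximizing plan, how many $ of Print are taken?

9

Rank by value-to-size ratio: Affiliate 44/5≈8.8, Influencer 28/5≈5.6, Print 15/30≈0.5.
Take all of Affiliate (5 $, value 44) → 14 $ left.
Influencer: take in full, 5 $ for value 28 → 9 left.
Fill the last 9 $ with part of Print: 9/30 of it earns 4.5.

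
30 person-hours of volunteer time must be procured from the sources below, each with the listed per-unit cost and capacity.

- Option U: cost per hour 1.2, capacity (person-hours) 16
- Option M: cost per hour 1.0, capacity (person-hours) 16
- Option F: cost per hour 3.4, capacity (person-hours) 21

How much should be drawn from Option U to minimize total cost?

14

Use sources in increasing cost order.
Option M (1.0): use full 16 ; 14 person-hours to go.
Take 14 from Option U at 1.2 to finish.
Option F: unused.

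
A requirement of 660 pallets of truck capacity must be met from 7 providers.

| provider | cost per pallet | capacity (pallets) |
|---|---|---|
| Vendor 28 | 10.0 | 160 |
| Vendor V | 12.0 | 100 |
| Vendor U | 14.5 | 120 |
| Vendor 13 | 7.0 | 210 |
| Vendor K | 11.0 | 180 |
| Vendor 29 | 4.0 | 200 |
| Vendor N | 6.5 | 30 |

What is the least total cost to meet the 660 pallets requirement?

Use providers in increasing cost order.
Vendor 29 (4.0): use full 200 ; 460 pallets to go.
Vendor N at 6.5: take all 30 pallets ; 430 still needed.
Take 210 from Vendor 13 at 7.0 ; need 220 more.
Vendor 28 at 10.0: take all 160 pallets ; 60 still needed.
Vendor K (11.0): take the remaining 60 ; done.
Vendor V, Vendor U: unused.
Cost = 200×4.0 + 30×6.5 + 210×7.0 + 160×10.0 + 60×11.0 = 4725.

4725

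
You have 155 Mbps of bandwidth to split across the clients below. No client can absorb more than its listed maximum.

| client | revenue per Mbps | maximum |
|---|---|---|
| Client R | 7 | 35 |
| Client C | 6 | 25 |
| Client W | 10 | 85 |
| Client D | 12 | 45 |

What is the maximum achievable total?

1565

Order the clients by revenue per Mbps: Client D 12 > Client W 10 > Client R 7 > Client C 6.
Client D takes 45 to reach its cap of 45 → 110 left.
Client W takes 85 to reach its cap of 85 → 25 left.
Client R: +25 (room for 35) → 25. Pool exhausted.
Total = 7×25 + 10×85 + 12×45 = 1565.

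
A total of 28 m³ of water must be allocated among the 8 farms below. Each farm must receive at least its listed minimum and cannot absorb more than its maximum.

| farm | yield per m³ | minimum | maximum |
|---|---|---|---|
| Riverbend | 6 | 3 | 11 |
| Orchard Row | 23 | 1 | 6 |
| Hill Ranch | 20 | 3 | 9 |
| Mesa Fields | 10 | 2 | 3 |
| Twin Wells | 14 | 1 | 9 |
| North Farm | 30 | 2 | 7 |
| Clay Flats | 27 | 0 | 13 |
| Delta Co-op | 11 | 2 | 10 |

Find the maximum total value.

610

Meeting every minimum uses 3+1+3+2+1+2+0+2 = 14 m³, leaving 14.
Highest yield per m³ first: North Farm 30 > Clay Flats 27 > Orchard Row 23 > Hill Ranch 20 > Twin Wells 14 > Delta Co-op 11 > Mesa Fields 10 > Riverbend 6.
Give North Farm 5 more to hit its cap of 7 — 9 left.
Clay Flats: +9 (room for 13) → 9. Pool exhausted.
Total = 6×3 + 23×1 + 20×3 + 10×2 + 14×1 + 30×7 + 27×9 + 11×2 = 610.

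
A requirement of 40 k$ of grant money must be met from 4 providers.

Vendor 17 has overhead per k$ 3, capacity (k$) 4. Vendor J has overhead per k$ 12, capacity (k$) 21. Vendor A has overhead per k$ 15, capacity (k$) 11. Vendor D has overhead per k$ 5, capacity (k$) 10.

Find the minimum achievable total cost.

389

Use providers in increasing cost order.
Vendor 17 at 3: take all 4 k$ — 36 still needed.
Vendor D (5): use full 10 — 26 k$ to go.
Vendor J at 12: take all 21 k$ — 5 still needed.
Take 5 from Vendor A at 15 to finish.
Cost = 4×3 + 10×5 + 21×12 + 5×15 = 389.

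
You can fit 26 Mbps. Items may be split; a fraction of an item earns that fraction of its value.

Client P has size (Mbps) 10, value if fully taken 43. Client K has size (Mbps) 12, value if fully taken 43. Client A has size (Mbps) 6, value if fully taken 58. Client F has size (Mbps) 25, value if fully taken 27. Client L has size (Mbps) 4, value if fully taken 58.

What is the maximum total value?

Sort by value density: Client L 58/4≈14.5, Client A 58/6≈9.67, Client P 43/10≈4.3, Client K 43/12≈3.58, Client F 27/25≈1.08.
Client L: take in full, 4 Mbps for value 58 ; 22 left.
Take all of Client A (6 Mbps, value 58) ; 16 Mbps left.
All 10 Mbps of Client P fit (value 43) ; 6 remain.
Fill the last 6 Mbps with part of Client K: 6/12 of it earns 21.5.
Total value = 180.5.

180.5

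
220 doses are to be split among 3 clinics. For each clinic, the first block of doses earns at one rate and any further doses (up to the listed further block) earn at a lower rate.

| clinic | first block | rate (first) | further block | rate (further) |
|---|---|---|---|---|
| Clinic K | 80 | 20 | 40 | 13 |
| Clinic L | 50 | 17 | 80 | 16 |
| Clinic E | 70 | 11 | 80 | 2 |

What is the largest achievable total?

3860

Rank every tier by rate: Clinic K/first 20 > Clinic L/first 17 > Clinic L/second 16 > Clinic K/second 13 > Clinic E/first 11 > Clinic E/second 2.
Fill Clinic K first block (80 at 20) ; 140 left.
Clinic L/first (17): +50 ; 90 left.
Clinic L second at 16: fill all 80 ; 10 left.
10 remain; put them into Clinic K second at 13.
Total = 20×80 + 17×50 + 16×80 + 13×10 = 3860.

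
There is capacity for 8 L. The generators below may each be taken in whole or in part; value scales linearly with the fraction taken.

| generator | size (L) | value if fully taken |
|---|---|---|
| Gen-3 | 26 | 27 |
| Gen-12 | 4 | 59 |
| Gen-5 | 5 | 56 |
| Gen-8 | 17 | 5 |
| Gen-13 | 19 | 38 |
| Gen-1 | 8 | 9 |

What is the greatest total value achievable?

Sort by value density: Gen-12 59/4≈14.8, Gen-5 56/5≈11.2, Gen-13 38/19≈2, Gen-1 9/8≈1.12, Gen-3 27/26≈1.04, Gen-8 5/17≈0.294.
Take all of Gen-12 (4 L, value 59) — 4 L left.
Fill the last 4 L with part of Gen-5: 4/5 of it earns 44.8.
Total value = 103.8.

103.8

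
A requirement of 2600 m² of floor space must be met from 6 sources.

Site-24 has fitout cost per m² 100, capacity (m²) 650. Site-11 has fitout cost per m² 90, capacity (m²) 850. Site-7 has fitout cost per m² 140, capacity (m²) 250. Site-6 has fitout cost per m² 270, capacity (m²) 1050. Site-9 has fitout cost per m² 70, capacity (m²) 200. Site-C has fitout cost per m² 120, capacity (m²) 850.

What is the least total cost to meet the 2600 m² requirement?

Cheapest first:
Take 200 from Site-9 at 70 ; need 2400 more.
Site-11 at 90: take all 850 m² ; 1550 still needed.
Site-24 (100): use full 650 ; 900 m² to go.
Site-C (120): use full 850 ; 50 m² to go.
Take 50 from Site-7 at 140 to finish.
Site-6: unused.
Cost = 200×70 + 850×90 + 650×100 + 850×120 + 50×140 = 264500.

264500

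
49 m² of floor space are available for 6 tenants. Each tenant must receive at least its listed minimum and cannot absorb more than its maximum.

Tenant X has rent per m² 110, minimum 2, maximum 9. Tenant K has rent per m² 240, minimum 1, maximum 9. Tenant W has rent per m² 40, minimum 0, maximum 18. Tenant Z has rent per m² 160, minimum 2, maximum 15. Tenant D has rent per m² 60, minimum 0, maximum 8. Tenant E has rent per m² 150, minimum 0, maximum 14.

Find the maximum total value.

Meeting every minimum uses 2+1+0+2+0+0 = 5 m², leaving 44.
Rank by rent per m²: Tenant K 240 > Tenant Z 160 > Tenant E 150 > Tenant X 110 > Tenant D 60 > Tenant W 40.
Give Tenant K 8 more to hit its cap of 9 ; 36 left.
Give Tenant Z 13 more to hit its cap of 15 ; 23 left.
Give Tenant E 14 more to hit its cap of 14 ; 9 left.
Tenant X takes 7 more to reach its cap of 9 ; 2 left.
Tenant D: +2 (room for 8) → 2. Pool exhausted.
Total = 110×9 + 240×9 + 160×15 + 60×2 + 150×14 = 7770.

7770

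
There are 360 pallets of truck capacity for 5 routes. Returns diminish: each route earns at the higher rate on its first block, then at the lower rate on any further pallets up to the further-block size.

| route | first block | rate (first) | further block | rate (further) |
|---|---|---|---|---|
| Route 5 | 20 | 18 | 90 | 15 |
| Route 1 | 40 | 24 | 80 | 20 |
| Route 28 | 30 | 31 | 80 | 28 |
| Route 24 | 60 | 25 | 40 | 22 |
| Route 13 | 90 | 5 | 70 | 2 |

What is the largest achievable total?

8620

Rank every tier by rate: Route 28/T1 31 > Route 28/T2 28 > Route 24/T1 25 > Route 1/T1 24 > Route 24/T2 22 > Route 1/T2 20 > Route 5/T1 18 > Route 5/T2 15 > Route 13/T1 5 > Route 13/T2 2.
Route 28/T1 (31): +30 ; 330 left.
Fill Route 28 T2 block (80 at 28) ; 250 left.
Route 24/T1 (25): +60 ; 190 left.
Route 1 T1 at 24: fill all 40 ; 150 left.
Route 24 T2 at 22: fill all 40 ; 110 left.
Route 1/T2 (20): +80 ; 30 left.
Route 5/T1 (18): +20 ; 10 left.
Route 5/T2: +10 of 90 at 15; pool empty.
Total = 31×30 + 28×80 + 25×60 + 24×40 + 22×40 + 20×80 + 18×20 + 15×10 = 8620.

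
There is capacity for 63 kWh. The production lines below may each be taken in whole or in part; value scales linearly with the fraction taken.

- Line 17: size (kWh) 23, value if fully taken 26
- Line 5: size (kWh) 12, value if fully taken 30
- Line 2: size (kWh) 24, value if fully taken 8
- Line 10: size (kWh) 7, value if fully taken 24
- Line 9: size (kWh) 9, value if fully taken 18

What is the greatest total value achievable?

102

Sort by value density: Line 10 24/7≈3.43, Line 5 30/12≈2.5, Line 9 18/9≈2, Line 17 26/23≈1.13, Line 2 8/24≈0.333.
Take all of Line 10 (7 kWh, value 24) — 56 kWh left.
All 12 kWh of Line 5 fit (value 30) — 44 remain.
All 9 kWh of Line 9 fit (value 18) — 35 remain.
All 23 kWh of Line 17 fit (value 26) — 12 remain.
Fill the last 12 kWh with part of Line 2: 12/24 of it earns 4.
Total value = 102.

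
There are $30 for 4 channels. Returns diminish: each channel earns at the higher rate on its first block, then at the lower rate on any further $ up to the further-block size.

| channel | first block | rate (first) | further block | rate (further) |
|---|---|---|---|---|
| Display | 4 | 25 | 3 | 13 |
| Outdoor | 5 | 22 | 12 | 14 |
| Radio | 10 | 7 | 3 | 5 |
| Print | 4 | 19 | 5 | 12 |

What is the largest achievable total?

517

Treat each block as its own option and order by rate: Display/first 25 > Outdoor/first 22 > Print/first 19 > Outdoor/second 14 > Display/second 13 > Print/second 12 > Radio/first 7 > Radio/second 5.
Display first at 25: fill all 4 → 26 left.
Fill Outdoor first block (5 at 22) → 21 left.
Print/first (19): +4 → 17 left.
Outdoor second at 14: fill all 12 → 5 left.
Display second at 13: fill all 3 → 2 left.
Print/second: +2 of 5 at 12; pool empty.
Total = 25×4 + 22×5 + 19×4 + 14×12 + 13×3 + 12×2 = 517.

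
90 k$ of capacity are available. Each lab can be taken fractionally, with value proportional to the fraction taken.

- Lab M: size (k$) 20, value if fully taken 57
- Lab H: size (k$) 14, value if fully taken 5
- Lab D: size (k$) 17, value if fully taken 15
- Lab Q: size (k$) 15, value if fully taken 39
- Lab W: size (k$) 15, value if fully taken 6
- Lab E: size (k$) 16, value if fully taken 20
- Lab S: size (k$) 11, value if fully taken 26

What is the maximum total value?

161.4

Best value per unit of size first: Lab M 57/20≈2.85, Lab Q 39/15≈2.6, Lab S 26/11≈2.36, Lab E 20/16≈1.25, Lab D 15/17≈0.882, Lab W 6/15≈0.4, Lab H 5/14≈0.357.
Lab M: take in full, 20 k$ for value 57 ; 70 left.
All 15 k$ of Lab Q fit (value 39) ; 55 remain.
All 11 k$ of Lab S fit (value 26) ; 44 remain.
Take all of Lab E (16 k$, value 20) ; 28 k$ left.
Take all of Lab D (17 k$, value 15) ; 11 k$ left.
Fill the last 11 k$ with part of Lab W: 11/15 of it earns 4.4.
Total value = 161.4.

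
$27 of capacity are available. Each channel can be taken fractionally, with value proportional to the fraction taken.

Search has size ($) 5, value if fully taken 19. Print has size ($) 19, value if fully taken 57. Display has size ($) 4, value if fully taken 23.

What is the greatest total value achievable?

Sort by value density: Display 23/4≈5.75, Search 19/5≈3.8, Print 57/19≈3.
All 4 $ of Display fit (value 23) → 23 remain.
All 5 $ of Search fit (value 19) → 18 remain.
Only 18 $ remain; take 18/19 of Print for value 57×18/19 = 54.
Total value = 96.

96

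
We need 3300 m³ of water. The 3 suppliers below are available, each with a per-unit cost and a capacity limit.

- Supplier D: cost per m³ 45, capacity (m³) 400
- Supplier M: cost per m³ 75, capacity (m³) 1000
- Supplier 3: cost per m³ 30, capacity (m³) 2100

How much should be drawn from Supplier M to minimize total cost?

Cheapest first:
Supplier 3 (30): use full 2100 ; 1200 m³ to go.
Take 400 from Supplier D at 45 ; need 800 more.
Supplier M at 75: take 800 of its 1000 ; requirement met.

800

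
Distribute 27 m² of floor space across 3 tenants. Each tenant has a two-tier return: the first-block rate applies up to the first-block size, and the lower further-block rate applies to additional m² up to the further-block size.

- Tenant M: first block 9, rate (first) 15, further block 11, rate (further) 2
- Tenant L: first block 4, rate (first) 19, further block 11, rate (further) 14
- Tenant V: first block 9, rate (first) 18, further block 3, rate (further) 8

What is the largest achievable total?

Treat each block as its own option and order by rate: Tenant L/first 19 > Tenant V/first 18 > Tenant M/first 15 > Tenant L/second 14 > Tenant V/second 8 > Tenant M/second 2.
Tenant L first at 19: fill all 4 ; 23 left.
Tenant V/first (18): +9 ; 14 left.
Tenant M first at 15: fill all 9 ; 5 left.
Tenant L/second: +5 of 11 at 14; pool empty.
Total = 19×4 + 18×9 + 15×9 + 14×5 = 443.

443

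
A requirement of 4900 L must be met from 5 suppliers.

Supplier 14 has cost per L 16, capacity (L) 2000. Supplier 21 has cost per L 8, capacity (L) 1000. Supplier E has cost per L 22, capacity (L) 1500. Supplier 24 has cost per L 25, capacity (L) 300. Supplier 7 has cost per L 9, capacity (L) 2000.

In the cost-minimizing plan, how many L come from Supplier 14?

1900

Use suppliers in increasing cost order.
Take 1000 from Supplier 21 at 8 — need 3900 more.
Take 2000 from Supplier 7 at 9 — need 1900 more.
Supplier 14 (16): take the remaining 1900 — done.
Supplier E, Supplier 24: unused.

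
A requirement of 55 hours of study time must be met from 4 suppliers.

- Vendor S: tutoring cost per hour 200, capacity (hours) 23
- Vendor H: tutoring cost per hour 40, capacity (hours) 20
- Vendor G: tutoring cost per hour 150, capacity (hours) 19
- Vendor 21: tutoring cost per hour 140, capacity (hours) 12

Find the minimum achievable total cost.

Cheapest first:
Vendor H (40): use full 20 → 35 hours to go.
Take 12 from Vendor 21 at 140 → need 23 more.
Vendor G at 150: take all 19 hours → 4 still needed.
Vendor S (200): take the remaining 4 → done.
Cost = 20×40 + 12×140 + 19×150 + 4×200 = 6130.

6130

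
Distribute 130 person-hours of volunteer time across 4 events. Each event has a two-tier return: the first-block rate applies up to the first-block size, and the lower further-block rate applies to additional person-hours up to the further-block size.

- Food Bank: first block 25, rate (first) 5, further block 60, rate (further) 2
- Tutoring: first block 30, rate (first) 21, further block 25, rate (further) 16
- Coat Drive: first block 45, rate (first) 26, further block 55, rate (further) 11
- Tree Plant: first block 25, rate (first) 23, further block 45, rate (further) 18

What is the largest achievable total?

2915

Treat each block as its own option and order by rate: Coat Drive/T1 26 > Tree Plant/T1 23 > Tutoring/T1 21 > Tree Plant/T2 18 > Tutoring/T2 16 > Coat Drive/T2 11 > Food Bank/T1 5 > Food Bank/T2 2.
Coat Drive T1 at 26: fill all 45 — 85 left.
Tree Plant/T1 (23): +25 — 60 left.
Tutoring/T1 (21): +30 — 30 left.
30 remain; put them into Tree Plant T2 at 18.
Total = 26×45 + 23×25 + 21×30 + 18×30 = 2915.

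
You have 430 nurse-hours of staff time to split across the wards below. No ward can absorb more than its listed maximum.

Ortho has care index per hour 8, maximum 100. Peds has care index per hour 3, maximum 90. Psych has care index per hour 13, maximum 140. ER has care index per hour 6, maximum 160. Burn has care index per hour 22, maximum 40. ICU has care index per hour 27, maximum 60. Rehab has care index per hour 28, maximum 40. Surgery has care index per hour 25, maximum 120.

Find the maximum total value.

8680

Order the wards by care index per hour: Rehab 28 > ICU 27 > Surgery 25 > Burn 22 > Psych 13 > Ortho 8 > ER 6 > Peds 3.
Give Rehab 40 to hit its cap of 40 — 390 left.
ICU takes 60 to reach its cap of 60 — 330 left.
Surgery takes 120 to reach its cap of 120 — 210 left.
Give Burn 40 to hit its cap of 40 — 170 left.
Give Psych 140 to hit its cap of 140 — 30 left.
Only 30 left; Ortho takes them to reach 30.
Total = 8×30 + 13×140 + 22×40 + 27×60 + 28×40 + 25×120 = 8680.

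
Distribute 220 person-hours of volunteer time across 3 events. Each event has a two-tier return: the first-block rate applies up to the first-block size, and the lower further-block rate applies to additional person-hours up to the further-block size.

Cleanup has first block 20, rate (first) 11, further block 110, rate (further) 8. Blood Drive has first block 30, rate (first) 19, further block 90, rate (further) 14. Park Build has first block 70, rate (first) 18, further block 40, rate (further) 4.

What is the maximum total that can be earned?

3390

Order all 6 blocks by rate: Blood Drive/T1 19 > Park Build/T1 18 > Blood Drive/T2 14 > Cleanup/T1 11 > Cleanup/T2 8 > Park Build/T2 4.
Blood Drive T1 at 19: fill all 30 ; 190 left.
Park Build/T1 (18): +70 ; 120 left.
Blood Drive/T2 (14): +90 ; 30 left.
Cleanup T1 at 11: fill all 20 ; 10 left.
10 remain; put them into Cleanup T2 at 8.
Total = 19×30 + 18×70 + 14×90 + 11×20 + 8×10 = 3390.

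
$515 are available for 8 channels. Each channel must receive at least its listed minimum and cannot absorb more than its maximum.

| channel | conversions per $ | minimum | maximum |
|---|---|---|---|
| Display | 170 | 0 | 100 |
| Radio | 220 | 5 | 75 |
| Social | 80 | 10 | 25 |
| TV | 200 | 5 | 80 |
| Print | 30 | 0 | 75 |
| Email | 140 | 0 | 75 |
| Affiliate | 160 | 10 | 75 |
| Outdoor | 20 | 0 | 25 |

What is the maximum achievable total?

Meeting every minimum uses 0+5+10+5+0+0+10+0 = 30 $, leaving 485.
Order the channels by conversions per $: Radio 220 > TV 200 > Display 170 > Affiliate 160 > Email 140 > Social 80 > Print 30 > Outdoor 20.
Radio takes 70 more to reach its cap of 75 — 415 left.
Give TV 75 more to hit its cap of 80 — 340 left.
Display takes 100 more to reach its cap of 100 — 240 left.
Affiliate takes 65 more to reach its cap of 75 — 175 left.
Email: +75 to 75 (cap) — 100 left.
Social: +15 to 25 (cap) — 85 left.
Print: +75 to 75 (cap) — 10 left.
Only 10 left; Outdoor takes them to reach 10.
Total = 170×100 + 220×75 + 80×25 + 200×80 + 30×75 + 140×75 + 160×75 + 20×10 = 76450.

76450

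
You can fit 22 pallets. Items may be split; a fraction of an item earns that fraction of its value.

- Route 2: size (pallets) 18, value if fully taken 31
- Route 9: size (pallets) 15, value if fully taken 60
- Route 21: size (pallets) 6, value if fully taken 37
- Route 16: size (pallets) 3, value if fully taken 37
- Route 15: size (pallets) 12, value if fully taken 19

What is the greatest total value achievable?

126

Rank by value-to-size ratio: Route 16 37/3≈12.3, Route 21 37/6≈6.17, Route 9 60/15≈4, Route 2 31/18≈1.72, Route 15 19/12≈1.58.
All 3 pallets of Route 16 fit (value 37) ; 19 remain.
Route 21: take in full, 6 pallets for value 37 ; 13 left.
Fill the last 13 pallets with part of Route 9: 13/15 of it earns 52.
Total value = 126.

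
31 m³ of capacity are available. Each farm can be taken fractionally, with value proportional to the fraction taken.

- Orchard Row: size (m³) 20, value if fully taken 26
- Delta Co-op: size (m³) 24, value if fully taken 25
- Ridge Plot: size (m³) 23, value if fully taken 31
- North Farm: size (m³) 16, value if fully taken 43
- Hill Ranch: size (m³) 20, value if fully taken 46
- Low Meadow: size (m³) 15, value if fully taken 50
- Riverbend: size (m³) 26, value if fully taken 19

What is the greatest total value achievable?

93

Rank by value-to-size ratio: Low Meadow 50/15≈3.33, North Farm 43/16≈2.69, Hill Ranch 46/20≈2.3, Ridge Plot 31/23≈1.35, Orchard Row 26/20≈1.3, Delta Co-op 25/24≈1.04, Riverbend 19/26≈0.731.
Take all of Low Meadow (15 m³, value 50) — 16 m³ left.
Take all of North Farm (16 m³, value 43) — 0 m³ left.
Total value = 93.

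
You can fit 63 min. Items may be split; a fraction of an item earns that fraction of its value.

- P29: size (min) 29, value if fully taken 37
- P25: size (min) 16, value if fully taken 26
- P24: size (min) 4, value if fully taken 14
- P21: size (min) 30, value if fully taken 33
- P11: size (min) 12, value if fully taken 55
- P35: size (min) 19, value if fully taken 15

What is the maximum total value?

134.2

Best value per unit of size first: P11 55/12≈4.58, P24 14/4≈3.5, P25 26/16≈1.62, P29 37/29≈1.28, P21 33/30≈1.1, P35 15/19≈0.789.
All 12 min of P11 fit (value 55) — 51 remain.
Take all of P24 (4 min, value 14) — 47 min left.
All 16 min of P25 fit (value 26) — 31 remain.
P29: take in full, 29 min for value 37 — 2 left.
Only 2 min remain; take 2/30 of P21 for value 33×2/30 = 2.2.
Total value = 134.2.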